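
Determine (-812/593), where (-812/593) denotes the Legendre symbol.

-1

(-812/593)
  = (812/593)    [593 ≡ 1 mod 4 ⇒ (-1/593) = +1]
  = (219/593)    [812 ≡ 219 mod 593]
  = (593/219)    [QR: 593 ≡ 1 mod 4, sign kept]
  = (155/219)    [593 ≡ 155 mod 219]
  = -(219/155)    [QR: both ≡ 3 mod 4, sign flips]
  = -(64/155)    [219 ≡ 64 mod 155]
  = -(1/155)    [155 ≡ 3 mod 8 ⇒ (2/155)^6 = +1]
  = -1    [(1/155) = 1]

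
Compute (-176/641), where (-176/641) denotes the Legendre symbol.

(-176/641)
  = (465/641)    [-176 ≡ 465 mod 641]
  = (641/465)    [QR: 465 ≡ 1 mod 4, sign kept]
  = (176/465)    [641 ≡ 176 mod 465]
  = (11/465)    [465 ≡ 1 mod 8 ⇒ (2/465)^4 = +1]
  = (465/11)    [QR: 465 ≡ 1 mod 4, sign kept]
  = (3/11)    [465 ≡ 3 mod 11]
  = -(11/3)    [QR: both ≡ 3 mod 4, sign flips]
  = -(2/3)    [11 ≡ 2 mod 3]
  = (1/3)    [3 ≡ 3 mod 8 ⇒ (2/3) = -1]
  = 1    [(1/3) = 1]

1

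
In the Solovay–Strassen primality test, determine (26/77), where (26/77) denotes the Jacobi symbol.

(26/77)
  = -(13/77)    [77 ≡ 5 mod 8 ⇒ (2/77) = -1]
  = -(77/13)    [QR: 13 ≡ 1 mod 4, sign kept]
  = -(12/13)    [77 ≡ 12 mod 13]
  = -(3/13)    [13 ≡ 5 mod 8 ⇒ (2/13)^2 = +1]
  = -(13/3)    [QR: 13 ≡ 1 mod 4, sign kept]
  = -(1/3)    [13 ≡ 1 mod 3]
  = -1    [(1/3) = 1]

-1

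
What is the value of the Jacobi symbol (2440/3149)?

1

Factor out 2: 2440 = 2^3·305. Since 3149 ≡ 5 (mod 8), (2/3149) = -1, and (2/3149)^3 = -1. Now have -(305/3149).
305 ≡ 1 (mod 4), so quadratic reciprocity gives (305/3149) = (3149/305). Reduce: 3149 ≡ 99 (mod 305). Now have -(99/305).
305 ≡ 1 (mod 4), so quadratic reciprocity gives (99/305) = (305/99). Reduce: 305 ≡ 8 (mod 99). Now have -(8/99).
Factor out 2: 8 = 2^3. Since 99 ≡ 3 (mod 8), (2/99) = -1, and (2/99)^3 = -1. Now have (1/99).
(1/99) = 1. Collecting the sign factors: 1.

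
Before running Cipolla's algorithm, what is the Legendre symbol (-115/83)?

1

(-115/83)
  = (51/83)    [-115 ≡ 51 mod 83]
  = -(83/51)    [QR: both ≡ 3 mod 4, sign flips]
  = -(32/51)    [83 ≡ 32 mod 51]
  = (1/51)    [51 ≡ 3 mod 8 ⇒ (2/51)^5 = -1]
  = 1    [(1/51) = 1]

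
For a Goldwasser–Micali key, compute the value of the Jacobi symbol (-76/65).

Reduce the numerator: -76 ≡ 54 (mod 65), so (-76/65) = (54/65).
Factor out 2: 54 = 2·27. Since 65 ≡ 1 (mod 8), (2/65) = +1. Now have (27/65).
65 ≡ 1 (mod 4), so quadratic reciprocity gives (27/65) = (65/27). Reduce: 65 ≡ 11 (mod 27). Now have (11/27).
Both 11 ≡ 3 and 27 ≡ 3 (mod 4), so reciprocity gives (11/27) = -(27/11). Reduce: 27 ≡ 5 (mod 11). Now have -(5/11).
5 ≡ 1 (mod 4), so quadratic reciprocity gives (5/11) = (11/5). Reduce: 11 ≡ 1 (mod 5). Now have -(1/5).
(1/5) = 1. Collecting the sign factors: -1.

-1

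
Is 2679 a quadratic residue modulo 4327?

Both 2679 ≡ 3 and 4327 ≡ 3 (mod 4), so reciprocity gives (2679/4327) = -(4327/2679). Reduce: 4327 ≡ 1648 (mod 2679). Now have -(1648/2679).
Factor out 2: 1648 = 2^4·103. Since 2679 ≡ 7 (mod 8), (2/2679) = +1, and (2/2679)^4 = +1. Now have -(103/2679).
Both 103 ≡ 3 and 2679 ≡ 3 (mod 4), so reciprocity gives (103/2679) = -(2679/103). Reduce: 2679 ≡ 1 (mod 103). Now have (1/103).
(1/103) = 1. Collecting the sign factors: 1.
(2679/4327) = 1, and 4327 is prime, so 2679 is a quadratic residue mod 4327.

yes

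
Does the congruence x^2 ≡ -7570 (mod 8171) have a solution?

Pull out -1: (-7570|8171) = (-1|8171)·(7570|8171). Since 8171 ≡ 3 (mod 4), (-1|8171) = -1. Now have -(7570|8171).
Factor out 2: 7570 = 2·3785. Since 8171 ≡ 3 (mod 8), (2|8171) = -1. Now have (3785|8171).
3785 ≡ 1 (mod 4), so quadratic reciprocity gives (3785|8171) = (8171|3785). Reduce: 8171 ≡ 601 (mod 3785). Now have (601|3785).
601 ≡ 1 (mod 4), so quadratic reciprocity gives (601|3785) = (3785|601). Reduce: 3785 ≡ 179 (mod 601). Now have (179|601).
601 ≡ 1 (mod 4), so quadratic reciprocity gives (179|601) = (601|179). Reduce: 601 ≡ 64 (mod 179). Now have (64|179).
Factor out 2: 64 = 2^6. Since 179 ≡ 3 (mod 8), (2|179) = -1, and (2|179)^6 = +1. Now have (1|179).
(1|179) = 1. Collecting the sign factors: 1.
The Legendre symbol is 1, so x^2 ≡ -7570 (mod 8171) has solution.

yes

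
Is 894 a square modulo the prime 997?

(894/997)
  = -(447/997)    [997 ≡ 5 mod 8 ⇒ (2/997) = -1]
  = -(997/447)    [QR: 997 ≡ 1 mod 4, sign kept]
  = -(103/447)    [997 ≡ 103 mod 447]
  = (447/103)    [QR: both ≡ 3 mod 4, sign flips]
  = (35/103)    [447 ≡ 35 mod 103]
  = -(103/35)    [QR: both ≡ 3 mod 4, sign flips]
  = -(33/35)    [103 ≡ 33 mod 35]
  = -(35/33)    [QR: 33 ≡ 1 mod 4, sign kept]
  = -(2/33)    [35 ≡ 2 mod 33]
  = -(1/33)    [33 ≡ 1 mod 8 ⇒ (2/33) = +1]
  = -1    [(1/33) = 1]
(894/997) = -1, and 997 is prime, so 894 is not a quadratic residue mod 997.

no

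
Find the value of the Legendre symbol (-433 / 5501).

1

(-433 / 5501)
  = (433 / 5501)    [5501 ≡ 1 mod 4 ⇒ (-1 / 5501) = +1]
  = (5501 / 433)    [QR: 433 ≡ 1 mod 4, sign kept]
  = (305 / 433)    [5501 ≡ 305 mod 433]
  = (433 / 305)    [QR: 305 ≡ 1 mod 4, sign kept]
  = (128 / 305)    [433 ≡ 128 mod 305]
  = (1 / 305)    [305 ≡ 1 mod 8 ⇒ (2 / 305)^7 = +1]
  = 1    [(1 / 305) = 1]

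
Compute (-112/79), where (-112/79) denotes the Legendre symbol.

1

(-112/79)
  = -(112/79)    [79 ≡ 3 mod 4 ⇒ (-1/79) = -1]
  = -(33/79)    [112 ≡ 33 mod 79]
  = -(79/33)    [QR: 33 ≡ 1 mod 4, sign kept]
  = -(13/33)    [79 ≡ 13 mod 33]
  = -(33/13)    [QR: 13 ≡ 1 mod 4, sign kept]
  = -(7/13)    [33 ≡ 7 mod 13]
  = -(13/7)    [QR: 13 ≡ 1 mod 4, sign kept]
  = -(6/7)    [13 ≡ 6 mod 7]
  = -(3/7)    [7 ≡ 7 mod 8 ⇒ (2/7) = +1]
  = (7/3)    [QR: both ≡ 3 mod 4, sign flips]
  = (1/3)    [7 ≡ 1 mod 3]
  = 1    [(1/3) = 1]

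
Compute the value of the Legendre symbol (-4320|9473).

1

(-4320|9473)
  = (5153|9473)    [-4320 ≡ 5153 mod 9473]
  = (9473|5153)    [QR: 5153 ≡ 1 mod 4, sign kept]
  = (4320|5153)    [9473 ≡ 4320 mod 5153]
  = (135|5153)    [5153 ≡ 1 mod 8 ⇒ (2|5153)^5 = +1]
  = (5153|135)    [QR: 5153 ≡ 1 mod 4, sign kept]
  = (23|135)    [5153 ≡ 23 mod 135]
  = -(135|23)    [QR: both ≡ 3 mod 4, sign flips]
  = -(20|23)    [135 ≡ 20 mod 23]
  = -(5|23)    [23 ≡ 7 mod 8 ⇒ (2|23)^2 = +1]
  = -(23|5)    [QR: 5 ≡ 1 mod 4, sign kept]
  = -(3|5)    [23 ≡ 3 mod 5]
  = -(5|3)    [QR: 5 ≡ 1 mod 4, sign kept]
  = -(2|3)    [5 ≡ 2 mod 3]
  = (1|3)    [3 ≡ 3 mod 8 ⇒ (2|3) = -1]
  = 1    [(1|3) = 1]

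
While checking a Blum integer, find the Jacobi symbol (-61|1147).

Reduce the numerator: -61 ≡ 1086 (mod 1147), so (-61|1147) = (1086|1147).
Factor out 2: 1086 = 2·543. Since 1147 ≡ 3 (mod 8), (2|1147) = -1. Now have -(543|1147).
Both 543 ≡ 3 and 1147 ≡ 3 (mod 4), so reciprocity gives (543|1147) = -(1147|543). Reduce: 1147 ≡ 61 (mod 543). Now have (61|543).
61 ≡ 1 (mod 4), so quadratic reciprocity gives (61|543) = (543|61). Reduce: 543 ≡ 55 (mod 61). Now have (55|61).
61 ≡ 1 (mod 4), so quadratic reciprocity gives (55|61) = (61|55). Reduce: 61 ≡ 6 (mod 55). Now have (6|55).
Factor out 2: 6 = 2·3. Since 55 ≡ 7 (mod 8), (2|55) = +1. Now have (3|55).
Both 3 ≡ 3 and 55 ≡ 3 (mod 4), so reciprocity gives (3|55) = -(55|3). Reduce: 55 ≡ 1 (mod 3). Now have -(1|3).
(1|3) = 1. Collecting the sign factors: -1.

-1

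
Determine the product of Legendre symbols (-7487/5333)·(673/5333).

By multiplicativity, (-7487·673/5333) = (-7487/5333)·(673/5333).
First factor (-7487/5333):
Pull out -1: (-7487/5333) = (-1/5333)·(7487/5333). Since 5333 ≡ 1 (mod 4), (-1/5333) = +1. Now have (7487/5333).
Reduce the numerator: 7487 ≡ 2154 (mod 5333), so (7487/5333) = (2154/5333).
Factor out 2: 2154 = 2·1077. Since 5333 ≡ 5 (mod 8), (2/5333) = -1. Now have -(1077/5333).
1077 ≡ 1 (mod 4), so quadratic reciprocity gives (1077/5333) = (5333/1077). Reduce: 5333 ≡ 1025 (mod 1077). Now have -(1025/1077).
1025 ≡ 1 (mod 4), so quadratic reciprocity gives (1025/1077) = (1077/1025). Reduce: 1077 ≡ 52 (mod 1025). Now have -(52/1025).
Factor out 2: 52 = 2^2·13. Since 1025 ≡ 1 (mod 8), (2/1025) = +1, and (2/1025)^2 = +1. Now have -(13/1025).
13 ≡ 1 (mod 4), so quadratic reciprocity gives (13/1025) = (1025/13). Reduce: 1025 ≡ 11 (mod 13). Now have -(11/13).
13 ≡ 1 (mod 4), so quadratic reciprocity gives (11/13) = (13/11). Reduce: 13 ≡ 2 (mod 11). Now have -(2/11).
Factor out 2: 2 = 2. Since 11 ≡ 3 (mod 8), (2/11) = -1. Now have (1/11).
(1/11) = 1. Collecting the sign factors: 1.
Second factor (673/5333):
673 ≡ 1 (mod 4), so quadratic reciprocity gives (673/5333) = (5333/673). Reduce: 5333 ≡ 622 (mod 673). Now have (622/673).
Factor out 2: 622 = 2·311. Since 673 ≡ 1 (mod 8), (2/673) = +1. Now have (311/673).
673 ≡ 1 (mod 4), so quadratic reciprocity gives (311/673) = (673/311). Reduce: 673 ≡ 51 (mod 311). Now have (51/311).
Both 51 ≡ 3 and 311 ≡ 3 (mod 4), so reciprocity gives (51/311) = -(311/51). Reduce: 311 ≡ 5 (mod 51). Now have -(5/51).
5 ≡ 1 (mod 4), so quadratic reciprocity gives (5/51) = (51/5). Reduce: 51 ≡ 1 (mod 5). Now have -(1/5).
(1/5) = 1. Collecting the sign factors: -1.
Product: (1)·(-1) = -1.

-1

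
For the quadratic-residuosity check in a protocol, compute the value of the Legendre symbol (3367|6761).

-1

(3367|6761)
  = (6761|3367)    [QR: 6761 ≡ 1 mod 4, sign kept]
  = (27|3367)    [6761 ≡ 27 mod 3367]
  = -(3367|27)    [QR: both ≡ 3 mod 4, sign flips]
  = -(19|27)    [3367 ≡ 19 mod 27]
  = (27|19)    [QR: both ≡ 3 mod 4, sign flips]
  = (8|19)    [27 ≡ 8 mod 19]
  = -(1|19)    [19 ≡ 3 mod 8 ⇒ (2|19)^3 = -1]
  = -1    [(1|19) = 1]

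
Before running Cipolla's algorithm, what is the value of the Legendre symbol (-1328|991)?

1

(-1328|991)
  = (654|991)    [-1328 ≡ 654 mod 991]
  = (327|991)    [991 ≡ 7 mod 8 ⇒ (2|991) = +1]
  = -(991|327)    [QR: both ≡ 3 mod 4, sign flips]
  = -(10|327)    [991 ≡ 10 mod 327]
  = -(5|327)    [327 ≡ 7 mod 8 ⇒ (2|327) = +1]
  = -(327|5)    [QR: 5 ≡ 1 mod 4, sign kept]
  = -(2|5)    [327 ≡ 2 mod 5]
  = (1|5)    [5 ≡ 5 mod 8 ⇒ (2|5) = -1]
  = 1    [(1|5) = 1]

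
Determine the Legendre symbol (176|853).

-1

Factor out 2: 176 = 2^4·11. Since 853 ≡ 5 (mod 8), (2|853) = -1, and (2|853)^4 = +1. Now have (11|853).
853 ≡ 1 (mod 4), so quadratic reciprocity gives (11|853) = (853|11). Reduce: 853 ≡ 6 (mod 11). Now have (6|11).
Factor out 2: 6 = 2·3. Since 11 ≡ 3 (mod 8), (2|11) = -1. Now have -(3|11).
Both 3 ≡ 3 and 11 ≡ 3 (mod 4), so reciprocity gives (3|11) = -(11|3). Reduce: 11 ≡ 2 (mod 3). Now have (2|3).
Factor out 2: 2 = 2. Since 3 ≡ 3 (mod 8), (2|3) = -1. Now have -(1|3).
(1|3) = 1. Collecting the sign factors: -1.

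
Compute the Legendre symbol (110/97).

-1

(110/97)
  = (13/97)    [110 ≡ 13 mod 97]
  = (97/13)    [QR: 13 ≡ 1 mod 4, sign kept]
  = (6/13)    [97 ≡ 6 mod 13]
  = -(3/13)    [13 ≡ 5 mod 8 ⇒ (2/13) = -1]
  = -(13/3)    [QR: 13 ≡ 1 mod 4, sign kept]
  = -(1/3)    [13 ≡ 1 mod 3]
  = -1    [(1/3) = 1]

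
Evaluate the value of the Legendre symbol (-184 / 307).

-1

Pull out -1: (-184 / 307) = (-1 / 307)·(184 / 307). Since 307 ≡ 3 (mod 4), (-1 / 307) = -1. Now have -(184 / 307).
Factor out 2: 184 = 2^3·23. Since 307 ≡ 3 (mod 8), (2 / 307) = -1, and (2 / 307)^3 = -1. Now have (23 / 307).
Both 23 ≡ 3 and 307 ≡ 3 (mod 4), so reciprocity gives (23 / 307) = -(307 / 23). Reduce: 307 ≡ 8 (mod 23). Now have -(8 / 23).
Factor out 2: 8 = 2^3. Since 23 ≡ 7 (mod 8), (2 / 23) = +1, and (2 / 23)^3 = +1. Now have -(1 / 23).
(1 / 23) = 1. Collecting the sign factors: -1.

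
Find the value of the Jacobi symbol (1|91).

(1|91)
  = 1    [(1|91) = 1]

1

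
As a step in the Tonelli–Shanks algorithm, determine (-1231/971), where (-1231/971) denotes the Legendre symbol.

Reduce the numerator: -1231 ≡ 711 (mod 971), so (-1231/971) = (711/971).
Both 711 ≡ 3 and 971 ≡ 3 (mod 4), so reciprocity gives (711/971) = -(971/711). Reduce: 971 ≡ 260 (mod 711). Now have -(260/711).
Factor out 2: 260 = 2^2·65. Since 711 ≡ 7 (mod 8), (2/711) = +1, and (2/711)^2 = +1. Now have -(65/711).
65 ≡ 1 (mod 4), so quadratic reciprocity gives (65/711) = (711/65). Reduce: 711 ≡ 61 (mod 65). Now have -(61/65).
61 ≡ 1 (mod 4), so quadratic reciprocity gives (61/65) = (65/61). Reduce: 65 ≡ 4 (mod 61). Now have -(4/61).
Factor out 2: 4 = 2^2. Since 61 ≡ 5 (mod 8), (2/61) = -1, and (2/61)^2 = +1. Now have -(1/61).
(1/61) = 1. Collecting the sign factors: -1.

-1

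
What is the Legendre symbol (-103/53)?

-1

Pull out -1: (-103/53) = (-1/53)·(103/53). Since 53 ≡ 1 (mod 4), (-1/53) = +1. Now have (103/53).
Reduce the numerator: 103 ≡ 50 (mod 53), so (103/53) = (50/53).
Factor out 2: 50 = 2·25. Since 53 ≡ 5 (mod 8), (2/53) = -1. Now have -(25/53).
25 ≡ 1 (mod 4), so quadratic reciprocity gives (25/53) = (53/25). Reduce: 53 ≡ 3 (mod 25). Now have -(3/25).
25 ≡ 1 (mod 4), so quadratic reciprocity gives (3/25) = (25/3). Reduce: 25 ≡ 1 (mod 3). Now have -(1/3).
(1/3) = 1. Collecting the sign factors: -1.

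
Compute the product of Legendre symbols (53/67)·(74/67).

1

By multiplicativity, (53·74/67) = (53/67)·(74/67).
First factor (53/67):
53 ≡ 1 (mod 4), so quadratic reciprocity gives (53/67) = (67/53). Reduce: 67 ≡ 14 (mod 53). Now have (14/53).
Factor out 2: 14 = 2·7. Since 53 ≡ 5 (mod 8), (2/53) = -1. Now have -(7/53).
53 ≡ 1 (mod 4), so quadratic reciprocity gives (7/53) = (53/7). Reduce: 53 ≡ 4 (mod 7). Now have -(4/7).
Factor out 2: 4 = 2^2. Since 7 ≡ 7 (mod 8), (2/7) = +1, and (2/7)^2 = +1. Now have -(1/7).
(1/7) = 1. Collecting the sign factors: -1.
Second factor (74/67):
Reduce the numerator: 74 ≡ 7 (mod 67), so (74/67) = (7/67).
Both 7 ≡ 3 and 67 ≡ 3 (mod 4), so reciprocity gives (7/67) = -(67/7). Reduce: 67 ≡ 4 (mod 7). Now have -(4/7).
Factor out 2: 4 = 2^2. Since 7 ≡ 7 (mod 8), (2/7) = +1, and (2/7)^2 = +1. Now have -(1/7).
(1/7) = 1. Collecting the sign factors: -1.
Product: (-1)·(-1) = 1.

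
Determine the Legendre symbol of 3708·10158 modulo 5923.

-1

By multiplicativity, (3708·10158/5923) = (3708/5923)·(10158/5923).
First factor (3708/5923):
Factor out 2: 3708 = 2^2·927. Since 5923 ≡ 3 (mod 8), (2/5923) = -1, and (2/5923)^2 = +1. Now have (927/5923).
Both 927 ≡ 3 and 5923 ≡ 3 (mod 4), so reciprocity gives (927/5923) = -(5923/927). Reduce: 5923 ≡ 361 (mod 927). Now have -(361/927).
361 ≡ 1 (mod 4), so quadratic reciprocity gives (361/927) = (927/361). Reduce: 927 ≡ 205 (mod 361). Now have -(205/361).
205 ≡ 1 (mod 4), so quadratic reciprocity gives (205/361) = (361/205). Reduce: 361 ≡ 156 (mod 205). Now have -(156/205).
Factor out 2: 156 = 2^2·39. Since 205 ≡ 5 (mod 8), (2/205) = -1, and (2/205)^2 = +1. Now have -(39/205).
205 ≡ 1 (mod 4), so quadratic reciprocity gives (39/205) = (205/39). Reduce: 205 ≡ 10 (mod 39). Now have -(10/39).
Factor out 2: 10 = 2·5. Since 39 ≡ 7 (mod 8), (2/39) = +1. Now have -(5/39).
5 ≡ 1 (mod 4), so quadratic reciprocity gives (5/39) = (39/5). Reduce: 39 ≡ 4 (mod 5). Now have -(4/5).
Factor out 2: 4 = 2^2. Since 5 ≡ 5 (mod 8), (2/5) = -1, and (2/5)^2 = +1. Now have -(1/5).
(1/5) = 1. Collecting the sign factors: -1.
Second factor (10158/5923):
Reduce the numerator: 10158 ≡ 4235 (mod 5923), so (10158/5923) = (4235/5923).
Both 4235 ≡ 3 and 5923 ≡ 3 (mod 4), so reciprocity gives (4235/5923) = -(5923/4235). Reduce: 5923 ≡ 1688 (mod 4235). Now have -(1688/4235).
Factor out 2: 1688 = 2^3·211. Since 4235 ≡ 3 (mod 8), (2/4235) = -1, and (2/4235)^3 = -1. Now have (211/4235).
Both 211 ≡ 3 and 4235 ≡ 3 (mod 4), so reciprocity gives (211/4235) = -(4235/211). Reduce: 4235 ≡ 15 (mod 211). Now have -(15/211).
Both 15 ≡ 3 and 211 ≡ 3 (mod 4), so reciprocity gives (15/211) = -(211/15). Reduce: 211 ≡ 1 (mod 15). Now have (1/15).
(1/15) = 1. Collecting the sign factors: 1.
Product: (-1)·(1) = -1.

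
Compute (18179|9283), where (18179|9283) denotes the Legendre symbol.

(18179|9283)
  = (8896|9283)    [18179 ≡ 8896 mod 9283]
  = (139|9283)    [9283 ≡ 3 mod 8 ⇒ (2|9283)^6 = +1]
  = -(9283|139)    [QR: both ≡ 3 mod 4, sign flips]
  = -(109|139)    [9283 ≡ 109 mod 139]
  = -(139|109)    [QR: 109 ≡ 1 mod 4, sign kept]
  = -(30|109)    [139 ≡ 30 mod 109]
  = (15|109)    [109 ≡ 5 mod 8 ⇒ (2|109) = -1]
  = (109|15)    [QR: 109 ≡ 1 mod 4, sign kept]
  = (4|15)    [109 ≡ 4 mod 15]
  = (1|15)    [15 ≡ 7 mod 8 ⇒ (2|15)^2 = +1]
  = 1    [(1|15) = 1]

1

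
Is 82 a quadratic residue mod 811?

Factor out 2: 82 = 2·41. Since 811 ≡ 3 (mod 8), (2/811) = -1. Now have -(41/811).
41 ≡ 1 (mod 4), so quadratic reciprocity gives (41/811) = (811/41). Reduce: 811 ≡ 32 (mod 41). Now have -(32/41).
Factor out 2: 32 = 2^5. Since 41 ≡ 1 (mod 8), (2/41) = +1, and (2/41)^5 = +1. Now have -(1/41).
(1/41) = 1. Collecting the sign factors: -1.
The Legendre symbol is -1, so x^2 ≡ 82 (mod 811) has no solution.

no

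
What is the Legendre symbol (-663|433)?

1

(-663|433)
  = (203|433)    [-663 ≡ 203 mod 433]
  = (433|203)    [QR: 433 ≡ 1 mod 4, sign kept]
  = (27|203)    [433 ≡ 27 mod 203]
  = -(203|27)    [QR: both ≡ 3 mod 4, sign flips]
  = -(14|27)    [203 ≡ 14 mod 27]
  = (7|27)    [27 ≡ 3 mod 8 ⇒ (2|27) = -1]
  = -(27|7)    [QR: both ≡ 3 mod 4, sign flips]
  = -(6|7)    [27 ≡ 6 mod 7]
  = -(3|7)    [7 ≡ 7 mod 8 ⇒ (2|7) = +1]
  = (7|3)    [QR: both ≡ 3 mod 4, sign flips]
  = (1|3)    [7 ≡ 1 mod 3]
  = 1    [(1|3) = 1]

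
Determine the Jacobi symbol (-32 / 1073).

1

(-32 / 1073)
  = (1041 / 1073)    [-32 ≡ 1041 mod 1073]
  = (1073 / 1041)    [QR: 1041 ≡ 1 mod 4, sign kept]
  = (32 / 1041)    [1073 ≡ 32 mod 1041]
  = (1 / 1041)    [1041 ≡ 1 mod 8 ⇒ (2 / 1041)^5 = +1]
  = 1    [(1 / 1041) = 1]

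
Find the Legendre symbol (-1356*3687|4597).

1

By multiplicativity, (-1356·3687|4597) = (-1356|4597)·(3687|4597).
First factor (-1356|4597):
(-1356|4597)
  = (3241|4597)    [-1356 ≡ 3241 mod 4597]
  = (4597|3241)    [QR: 3241 ≡ 1 mod 4, sign kept]
  = (1356|3241)    [4597 ≡ 1356 mod 3241]
  = (339|3241)    [3241 ≡ 1 mod 8 ⇒ (2|3241)^2 = +1]
  = (3241|339)    [QR: 3241 ≡ 1 mod 4, sign kept]
  = (190|339)    [3241 ≡ 190 mod 339]
  = -(95|339)    [339 ≡ 3 mod 8 ⇒ (2|339) = -1]
  = (339|95)    [QR: both ≡ 3 mod 4, sign flips]
  = (54|95)    [339 ≡ 54 mod 95]
  = (27|95)    [95 ≡ 7 mod 8 ⇒ (2|95) = +1]
  = -(95|27)    [QR: both ≡ 3 mod 4, sign flips]
  = -(14|27)    [95 ≡ 14 mod 27]
  = (7|27)    [27 ≡ 3 mod 8 ⇒ (2|27) = -1]
  = -(27|7)    [QR: both ≡ 3 mod 4, sign flips]
  = -(6|7)    [27 ≡ 6 mod 7]
  = -(3|7)    [7 ≡ 7 mod 8 ⇒ (2|7) = +1]
  = (7|3)    [QR: both ≡ 3 mod 4, sign flips]
  = (1|3)    [7 ≡ 1 mod 3]
  = 1    [(1|3) = 1]
Second factor (3687|4597):
(3687|4597)
  = (4597|3687)    [QR: 4597 ≡ 1 mod 4, sign kept]
  = (910|3687)    [4597 ≡ 910 mod 3687]
  = (455|3687)    [3687 ≡ 7 mod 8 ⇒ (2|3687) = +1]
  = -(3687|455)    [QR: both ≡ 3 mod 4, sign flips]
  = -(47|455)    [3687 ≡ 47 mod 455]
  = (455|47)    [QR: both ≡ 3 mod 4, sign flips]
  = (32|47)    [455 ≡ 32 mod 47]
  = (1|47)    [47 ≡ 7 mod 8 ⇒ (2|47)^5 = +1]
  = 1    [(1|47) = 1]
Product: (1)·(1) = 1.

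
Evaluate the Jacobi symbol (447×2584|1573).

-1

By multiplicativity, (447·2584|1573) = (447|1573)·(2584|1573).
First factor (447|1573):
(447|1573)
  = (1573|447)    [QR: 1573 ≡ 1 mod 4, sign kept]
  = (232|447)    [1573 ≡ 232 mod 447]
  = (29|447)    [447 ≡ 7 mod 8 ⇒ (2|447)^3 = +1]
  = (447|29)    [QR: 29 ≡ 1 mod 4, sign kept]
  = (12|29)    [447 ≡ 12 mod 29]
  = (3|29)    [29 ≡ 5 mod 8 ⇒ (2|29)^2 = +1]
  = (29|3)    [QR: 29 ≡ 1 mod 4, sign kept]
  = (2|3)    [29 ≡ 2 mod 3]
  = -(1|3)    [3 ≡ 3 mod 8 ⇒ (2|3) = -1]
  = -1    [(1|3) = 1]
Second factor (2584|1573):
(2584|1573)
  = (1011|1573)    [2584 ≡ 1011 mod 1573]
  = (1573|1011)    [QR: 1573 ≡ 1 mod 4, sign kept]
  = (562|1011)    [1573 ≡ 562 mod 1011]
  = -(281|1011)    [1011 ≡ 3 mod 8 ⇒ (2|1011) = -1]
  = -(1011|281)    [QR: 281 ≡ 1 mod 4, sign kept]
  = -(168|281)    [1011 ≡ 168 mod 281]
  = -(21|281)    [281 ≡ 1 mod 8 ⇒ (2|281)^3 = +1]
  = -(281|21)    [QR: 21 ≡ 1 mod 4, sign kept]
  = -(8|21)    [281 ≡ 8 mod 21]
  = (1|21)    [21 ≡ 5 mod 8 ⇒ (2|21)^3 = -1]
  = 1    [(1|21) = 1]
Product: (-1)·(1) = -1.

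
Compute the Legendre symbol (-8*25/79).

-1

By multiplicativity, (-8·25/79) = (-8/79)·(25/79).
First factor (-8/79):
(-8/79)
  = (71/79)    [-8 ≡ 71 mod 79]
  = -(79/71)    [QR: both ≡ 3 mod 4, sign flips]
  = -(8/71)    [79 ≡ 8 mod 71]
  = -(1/71)    [71 ≡ 7 mod 8 ⇒ (2/71)^3 = +1]
  = -1    [(1/71) = 1]
Second factor (25/79):
(25/79)
  = (79/25)    [QR: 25 ≡ 1 mod 4, sign kept]
  = (4/25)    [79 ≡ 4 mod 25]
  = (1/25)    [25 ≡ 1 mod 8 ⇒ (2/25)^2 = +1]
  = 1    [(1/25) = 1]
Product: (-1)·(1) = -1.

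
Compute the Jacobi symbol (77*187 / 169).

By multiplicativity, (77·187 / 169) = (77 / 169)·(187 / 169).
First factor (77 / 169):
77 ≡ 1 (mod 4), so quadratic reciprocity gives (77 / 169) = (169 / 77). Reduce: 169 ≡ 15 (mod 77). Now have (15 / 77).
77 ≡ 1 (mod 4), so quadratic reciprocity gives (15 / 77) = (77 / 15). Reduce: 77 ≡ 2 (mod 15). Now have (2 / 15).
Factor out 2: 2 = 2. Since 15 ≡ 7 (mod 8), (2 / 15) = +1. Now have (1 / 15).
(1 / 15) = 1. Collecting the sign factors: 1.
Second factor (187 / 169):
Reduce the numerator: 187 ≡ 18 (mod 169), so (187 / 169) = (18 / 169).
Factor out 2: 18 = 2·9. Since 169 ≡ 1 (mod 8), (2 / 169) = +1. Now have (9 / 169).
9 ≡ 1 (mod 4), so quadratic reciprocity gives (9 / 169) = (169 / 9). Reduce: 169 ≡ 7 (mod 9). Now have (7 / 9).
9 ≡ 1 (mod 4), so quadratic reciprocity gives (7 / 9) = (9 / 7). Reduce: 9 ≡ 2 (mod 7). Now have (2 / 7).
Factor out 2: 2 = 2. Since 7 ≡ 7 (mod 8), (2 / 7) = +1. Now have (1 / 7).
(1 / 7) = 1. Collecting the sign factors: 1.
Product: (1)·(1) = 1.

1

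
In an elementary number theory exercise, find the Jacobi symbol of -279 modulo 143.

(-279|143)
  = (7|143)    [-279 ≡ 7 mod 143]
  = -(143|7)    [QR: both ≡ 3 mod 4, sign flips]
  = -(3|7)    [143 ≡ 3 mod 7]
  = (7|3)    [QR: both ≡ 3 mod 4, sign flips]
  = (1|3)    [7 ≡ 1 mod 3]
  = 1    [(1|3) = 1]

1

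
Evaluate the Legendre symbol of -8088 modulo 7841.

1

Pull out -1: (-8088 / 7841) = (-1 / 7841)·(8088 / 7841). Since 7841 ≡ 1 (mod 4), (-1 / 7841) = +1. Now have (8088 / 7841).
Reduce the numerator: 8088 ≡ 247 (mod 7841), so (8088 / 7841) = (247 / 7841).
7841 ≡ 1 (mod 4), so quadratic reciprocity gives (247 / 7841) = (7841 / 247). Reduce: 7841 ≡ 184 (mod 247). Now have (184 / 247).
Factor out 2: 184 = 2^3·23. Since 247 ≡ 7 (mod 8), (2 / 247) = +1, and (2 / 247)^3 = +1. Now have (23 / 247).
Both 23 ≡ 3 and 247 ≡ 3 (mod 4), so reciprocity gives (23 / 247) = -(247 / 23). Reduce: 247 ≡ 17 (mod 23). Now have -(17 / 23).
17 ≡ 1 (mod 4), so quadratic reciprocity gives (17 / 23) = (23 / 17). Reduce: 23 ≡ 6 (mod 17). Now have -(6 / 17).
Factor out 2: 6 = 2·3. Since 17 ≡ 1 (mod 8), (2 / 17) = +1. Now have -(3 / 17).
17 ≡ 1 (mod 4), so quadratic reciprocity gives (3 / 17) = (17 / 3). Reduce: 17 ≡ 2 (mod 3). Now have -(2 / 3).
Factor out 2: 2 = 2. Since 3 ≡ 3 (mod 8), (2 / 3) = -1. Now have (1 / 3).
(1 / 3) = 1. Collecting the sign factors: 1.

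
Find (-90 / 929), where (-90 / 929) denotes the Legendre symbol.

1

Reduce the numerator: -90 ≡ 839 (mod 929), so (-90 / 929) = (839 / 929).
929 ≡ 1 (mod 4), so quadratic reciprocity gives (839 / 929) = (929 / 839). Reduce: 929 ≡ 90 (mod 839). Now have (90 / 839).
Factor out 2: 90 = 2·45. Since 839 ≡ 7 (mod 8), (2 / 839) = +1. Now have (45 / 839).
45 ≡ 1 (mod 4), so quadratic reciprocity gives (45 / 839) = (839 / 45). Reduce: 839 ≡ 29 (mod 45). Now have (29 / 45).
29 ≡ 1 (mod 4), so quadratic reciprocity gives (29 / 45) = (45 / 29). Reduce: 45 ≡ 16 (mod 29). Now have (16 / 29).
Factor out 2: 16 = 2^4. Since 29 ≡ 5 (mod 8), (2 / 29) = -1, and (2 / 29)^4 = +1. Now have (1 / 29).
(1 / 29) = 1. Collecting the sign factors: 1.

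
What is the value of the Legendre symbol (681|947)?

(681|947)
  = (947|681)    [QR: 681 ≡ 1 mod 4, sign kept]
  = (266|681)    [947 ≡ 266 mod 681]
  = (133|681)    [681 ≡ 1 mod 8 ⇒ (2|681) = +1]
  = (681|133)    [QR: 133 ≡ 1 mod 4, sign kept]
  = (16|133)    [681 ≡ 16 mod 133]
  = (1|133)    [133 ≡ 5 mod 8 ⇒ (2|133)^4 = +1]
  = 1    [(1|133) = 1]

1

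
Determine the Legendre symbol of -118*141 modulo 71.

By multiplicativity, (-118·141 / 71) = (-118 / 71)·(141 / 71).
First factor (-118 / 71):
(-118 / 71)
  = -(118 / 71)    [71 ≡ 3 mod 4 ⇒ (-1 / 71) = -1]
  = -(47 / 71)    [118 ≡ 47 mod 71]
  = (71 / 47)    [QR: both ≡ 3 mod 4, sign flips]
  = (24 / 47)    [71 ≡ 24 mod 47]
  = (3 / 47)    [47 ≡ 7 mod 8 ⇒ (2 / 47)^3 = +1]
  = -(47 / 3)    [QR: both ≡ 3 mod 4, sign flips]
  = -(2 / 3)    [47 ≡ 2 mod 3]
  = (1 / 3)    [3 ≡ 3 mod 8 ⇒ (2 / 3) = -1]
  = 1    [(1 / 3) = 1]
Second factor (141 / 71):
(141 / 71)
  = (70 / 71)    [141 ≡ 70 mod 71]
  = (35 / 71)    [71 ≡ 7 mod 8 ⇒ (2 / 71) = +1]
  = -(71 / 35)    [QR: both ≡ 3 mod 4, sign flips]
  = -(1 / 35)    [71 ≡ 1 mod 35]
  = -1    [(1 / 35) = 1]
Product: (1)·(-1) = -1.

-1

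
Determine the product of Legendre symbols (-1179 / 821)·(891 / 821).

-1

By multiplicativity, (-1179·891 / 821) = (-1179 / 821)·(891 / 821).
First factor (-1179 / 821):
Reduce the numerator: -1179 ≡ 463 (mod 821), so (-1179 / 821) = (463 / 821).
821 ≡ 1 (mod 4), so quadratic reciprocity gives (463 / 821) = (821 / 463). Reduce: 821 ≡ 358 (mod 463). Now have (358 / 463).
Factor out 2: 358 = 2·179. Since 463 ≡ 7 (mod 8), (2 / 463) = +1. Now have (179 / 463).
Both 179 ≡ 3 and 463 ≡ 3 (mod 4), so reciprocity gives (179 / 463) = -(463 / 179). Reduce: 463 ≡ 105 (mod 179). Now have -(105 / 179).
105 ≡ 1 (mod 4), so quadratic reciprocity gives (105 / 179) = (179 / 105). Reduce: 179 ≡ 74 (mod 105). Now have -(74 / 105).
Factor out 2: 74 = 2·37. Since 105 ≡ 1 (mod 8), (2 / 105) = +1. Now have -(37 / 105).
37 ≡ 1 (mod 4), so quadratic reciprocity gives (37 / 105) = (105 / 37). Reduce: 105 ≡ 31 (mod 37). Now have -(31 / 37).
37 ≡ 1 (mod 4), so quadratic reciprocity gives (31 / 37) = (37 / 31). Reduce: 37 ≡ 6 (mod 31). Now have -(6 / 31).
Factor out 2: 6 = 2·3. Since 31 ≡ 7 (mod 8), (2 / 31) = +1. Now have -(3 / 31).
Both 3 ≡ 3 and 31 ≡ 3 (mod 4), so reciprocity gives (3 / 31) = -(31 / 3). Reduce: 31 ≡ 1 (mod 3). Now have (1 / 3).
(1 / 3) = 1. Collecting the sign factors: 1.
Second factor (891 / 821):
Reduce the numerator: 891 ≡ 70 (mod 821), so (891 / 821) = (70 / 821).
Factor out 2: 70 = 2·35. Since 821 ≡ 5 (mod 8), (2 / 821) = -1. Now have -(35 / 821).
821 ≡ 1 (mod 4), so quadratic reciprocity gives (35 / 821) = (821 / 35). Reduce: 821 ≡ 16 (mod 35). Now have -(16 / 35).
Factor out 2: 16 = 2^4. Since 35 ≡ 3 (mod 8), (2 / 35) = -1, and (2 / 35)^4 = +1. Now have -(1 / 35).
(1 / 35) = 1. Collecting the sign factors: -1.
Product: (1)·(-1) = -1.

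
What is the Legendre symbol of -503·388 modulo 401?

-1

By multiplicativity, (-503·388/401) = (-503/401)·(388/401).
First factor (-503/401):
(-503/401)
  = (503/401)    [401 ≡ 1 mod 4 ⇒ (-1/401) = +1]
  = (102/401)    [503 ≡ 102 mod 401]
  = (51/401)    [401 ≡ 1 mod 8 ⇒ (2/401) = +1]
  = (401/51)    [QR: 401 ≡ 1 mod 4, sign kept]
  = (44/51)    [401 ≡ 44 mod 51]
  = (11/51)    [51 ≡ 3 mod 8 ⇒ (2/51)^2 = +1]
  = -(51/11)    [QR: both ≡ 3 mod 4, sign flips]
  = -(7/11)    [51 ≡ 7 mod 11]
  = (11/7)    [QR: both ≡ 3 mod 4, sign flips]
  = (4/7)    [11 ≡ 4 mod 7]
  = (1/7)    [7 ≡ 7 mod 8 ⇒ (2/7)^2 = +1]
  = 1    [(1/7) = 1]
Second factor (388/401):
(388/401)
  = (97/401)    [401 ≡ 1 mod 8 ⇒ (2/401)^2 = +1]
  = (401/97)    [QR: 97 ≡ 1 mod 4, sign kept]
  = (13/97)    [401 ≡ 13 mod 97]
  = (97/13)    [QR: 13 ≡ 1 mod 4, sign kept]
  = (6/13)    [97 ≡ 6 mod 13]
  = -(3/13)    [13 ≡ 5 mod 8 ⇒ (2/13) = -1]
  = -(13/3)    [QR: 13 ≡ 1 mod 4, sign kept]
  = -(1/3)    [13 ≡ 1 mod 3]
  = -1    [(1/3) = 1]
Product: (1)·(-1) = -1.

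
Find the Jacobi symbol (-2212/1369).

1

(-2212/1369)
  = (526/1369)    [-2212 ≡ 526 mod 1369]
  = (263/1369)    [1369 ≡ 1 mod 8 ⇒ (2/1369) = +1]
  = (1369/263)    [QR: 1369 ≡ 1 mod 4, sign kept]
  = (54/263)    [1369 ≡ 54 mod 263]
  = (27/263)    [263 ≡ 7 mod 8 ⇒ (2/263) = +1]
  = -(263/27)    [QR: both ≡ 3 mod 4, sign flips]
  = -(20/27)    [263 ≡ 20 mod 27]
  = -(5/27)    [27 ≡ 3 mod 8 ⇒ (2/27)^2 = +1]
  = -(27/5)    [QR: 5 ≡ 1 mod 4, sign kept]
  = -(2/5)    [27 ≡ 2 mod 5]
  = (1/5)    [5 ≡ 5 mod 8 ⇒ (2/5) = -1]
  = 1    [(1/5) = 1]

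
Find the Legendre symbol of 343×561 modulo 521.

-1

By multiplicativity, (343·561/521) = (343/521)·(561/521).
First factor (343/521):
521 ≡ 1 (mod 4), so quadratic reciprocity gives (343/521) = (521/343). Reduce: 521 ≡ 178 (mod 343). Now have (178/343).
Factor out 2: 178 = 2·89. Since 343 ≡ 7 (mod 8), (2/343) = +1. Now have (89/343).
89 ≡ 1 (mod 4), so quadratic reciprocity gives (89/343) = (343/89). Reduce: 343 ≡ 76 (mod 89). Now have (76/89).
Factor out 2: 76 = 2^2·19. Since 89 ≡ 1 (mod 8), (2/89) = +1, and (2/89)^2 = +1. Now have (19/89).
89 ≡ 1 (mod 4), so quadratic reciprocity gives (19/89) = (89/19). Reduce: 89 ≡ 13 (mod 19). Now have (13/19).
13 ≡ 1 (mod 4), so quadratic reciprocity gives (13/19) = (19/13). Reduce: 19 ≡ 6 (mod 13). Now have (6/13).
Factor out 2: 6 = 2·3. Since 13 ≡ 5 (mod 8), (2/13) = -1. Now have -(3/13).
13 ≡ 1 (mod 4), so quadratic reciprocity gives (3/13) = (13/3). Reduce: 13 ≡ 1 (mod 3). Now have -(1/3).
(1/3) = 1. Collecting the sign factors: -1.
Second factor (561/521):
Reduce the numerator: 561 ≡ 40 (mod 521), so (561/521) = (40/521).
Factor out 2: 40 = 2^3·5. Since 521 ≡ 1 (mod 8), (2/521) = +1, and (2/521)^3 = +1. Now have (5/521).
5 ≡ 1 (mod 4), so quadratic reciprocity gives (5/521) = (521/5). Reduce: 521 ≡ 1 (mod 5). Now have (1/5).
(1/5) = 1. Collecting the sign factors: 1.
Product: (-1)·(1) = -1.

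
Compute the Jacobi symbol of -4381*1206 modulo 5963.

0

By multiplicativity, (-4381·1206 / 5963) = (-4381 / 5963)·(1206 / 5963).
First factor (-4381 / 5963):
Reduce the numerator: -4381 ≡ 1582 (mod 5963), so (-4381 / 5963) = (1582 / 5963).
Factor out 2: 1582 = 2·791. Since 5963 ≡ 3 (mod 8), (2 / 5963) = -1. Now have -(791 / 5963).
Both 791 ≡ 3 and 5963 ≡ 3 (mod 4), so reciprocity gives (791 / 5963) = -(5963 / 791). Reduce: 5963 ≡ 426 (mod 791). Now have (426 / 791).
Factor out 2: 426 = 2·213. Since 791 ≡ 7 (mod 8), (2 / 791) = +1. Now have (213 / 791).
213 ≡ 1 (mod 4), so quadratic reciprocity gives (213 / 791) = (791 / 213). Reduce: 791 ≡ 152 (mod 213). Now have (152 / 213).
Factor out 2: 152 = 2^3·19. Since 213 ≡ 5 (mod 8), (2 / 213) = -1, and (2 / 213)^3 = -1. Now have -(19 / 213).
213 ≡ 1 (mod 4), so quadratic reciprocity gives (19 / 213) = (213 / 19). Reduce: 213 ≡ 4 (mod 19). Now have -(4 / 19).
Factor out 2: 4 = 2^2. Since 19 ≡ 3 (mod 8), (2 / 19) = -1, and (2 / 19)^2 = +1. Now have -(1 / 19).
(1 / 19) = 1. Collecting the sign factors: -1.
Second factor (1206 / 5963):
Factor out 2: 1206 = 2·603. Since 5963 ≡ 3 (mod 8), (2 / 5963) = -1. Now have -(603 / 5963).
Both 603 ≡ 3 and 5963 ≡ 3 (mod 4), so reciprocity gives (603 / 5963) = -(5963 / 603). Reduce: 5963 ≡ 536 (mod 603). Now have (536 / 603).
Factor out 2: 536 = 2^3·67. Since 603 ≡ 3 (mod 8), (2 / 603) = -1, and (2 / 603)^3 = -1. Now have -(67 / 603).
Both 67 ≡ 3 and 603 ≡ 3 (mod 4), so reciprocity gives (67 / 603) = -(603 / 67). Reduce: 603 ≡ 0 (mod 67). Now have (0 / 67).
The numerator is now 0 with denominator 67 > 1: the symbol is 0.
Product: (-1)·(0) = 0.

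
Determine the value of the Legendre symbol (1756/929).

1

Reduce the numerator: 1756 ≡ 827 (mod 929), so (1756/929) = (827/929).
929 ≡ 1 (mod 4), so quadratic reciprocity gives (827/929) = (929/827). Reduce: 929 ≡ 102 (mod 827). Now have (102/827).
Factor out 2: 102 = 2·51. Since 827 ≡ 3 (mod 8), (2/827) = -1. Now have -(51/827).
Both 51 ≡ 3 and 827 ≡ 3 (mod 4), so reciprocity gives (51/827) = -(827/51). Reduce: 827 ≡ 11 (mod 51). Now have (11/51).
Both 11 ≡ 3 and 51 ≡ 3 (mod 4), so reciprocity gives (11/51) = -(51/11). Reduce: 51 ≡ 7 (mod 11). Now have -(7/11).
Both 7 ≡ 3 and 11 ≡ 3 (mod 4), so reciprocity gives (7/11) = -(11/7). Reduce: 11 ≡ 4 (mod 7). Now have (4/7).
Factor out 2: 4 = 2^2. Since 7 ≡ 7 (mod 8), (2/7) = +1, and (2/7)^2 = +1. Now have (1/7).
(1/7) = 1. Collecting the sign factors: 1.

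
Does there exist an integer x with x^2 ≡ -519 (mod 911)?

Reduce the numerator: -519 ≡ 392 (mod 911), so (-519/911) = (392/911).
Factor out 2: 392 = 2^3·49. Since 911 ≡ 7 (mod 8), (2/911) = +1, and (2/911)^3 = +1. Now have (49/911).
49 ≡ 1 (mod 4), so quadratic reciprocity gives (49/911) = (911/49). Reduce: 911 ≡ 29 (mod 49). Now have (29/49).
29 ≡ 1 (mod 4), so quadratic reciprocity gives (29/49) = (49/29). Reduce: 49 ≡ 20 (mod 29). Now have (20/29).
Factor out 2: 20 = 2^2·5. Since 29 ≡ 5 (mod 8), (2/29) = -1, and (2/29)^2 = +1. Now have (5/29).
5 ≡ 1 (mod 4), so quadratic reciprocity gives (5/29) = (29/5). Reduce: 29 ≡ 4 (mod 5). Now have (4/5).
Factor out 2: 4 = 2^2. Since 5 ≡ 5 (mod 8), (2/5) = -1, and (2/5)^2 = +1. Now have (1/5).
(1/5) = 1. Collecting the sign factors: 1.
(-519/911) = 1, and 911 is prime, so -519 is a quadratic residue mod 911.

yes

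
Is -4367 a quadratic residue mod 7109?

Reduce the numerator: -4367 ≡ 2742 (mod 7109), so (-4367/7109) = (2742/7109).
Factor out 2: 2742 = 2·1371. Since 7109 ≡ 5 (mod 8), (2/7109) = -1. Now have -(1371/7109).
7109 ≡ 1 (mod 4), so quadratic reciprocity gives (1371/7109) = (7109/1371). Reduce: 7109 ≡ 254 (mod 1371). Now have -(254/1371).
Factor out 2: 254 = 2·127. Since 1371 ≡ 3 (mod 8), (2/1371) = -1. Now have (127/1371).
Both 127 ≡ 3 and 1371 ≡ 3 (mod 4), so reciprocity gives (127/1371) = -(1371/127). Reduce: 1371 ≡ 101 (mod 127). Now have -(101/127).
101 ≡ 1 (mod 4), so quadratic reciprocity gives (101/127) = (127/101). Reduce: 127 ≡ 26 (mod 101). Now have -(26/101).
Factor out 2: 26 = 2·13. Since 101 ≡ 5 (mod 8), (2/101) = -1. Now have (13/101).
13 ≡ 1 (mod 4), so quadratic reciprocity gives (13/101) = (101/13). Reduce: 101 ≡ 10 (mod 13). Now have (10/13).
Factor out 2: 10 = 2·5. Since 13 ≡ 5 (mod 8), (2/13) = -1. Now have -(5/13).
5 ≡ 1 (mod 4), so quadratic reciprocity gives (5/13) = (13/5). Reduce: 13 ≡ 3 (mod 5). Now have -(3/5).
5 ≡ 1 (mod 4), so quadratic reciprocity gives (3/5) = (5/3). Reduce: 5 ≡ 2 (mod 3). Now have -(2/3).
Factor out 2: 2 = 2. Since 3 ≡ 3 (mod 8), (2/3) = -1. Now have (1/3).
(1/3) = 1. Collecting the sign factors: 1.
(-4367/7109) = 1, and 7109 is prime, so -4367 is a quadratic residue mod 7109.

yes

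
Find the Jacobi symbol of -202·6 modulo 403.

By multiplicativity, (-202·6/403) = (-202/403)·(6/403).
First factor (-202/403):
Reduce the numerator: -202 ≡ 201 (mod 403), so (-202/403) = (201/403).
201 ≡ 1 (mod 4), so quadratic reciprocity gives (201/403) = (403/201). Reduce: 403 ≡ 1 (mod 201). Now have (1/201).
(1/201) = 1. Collecting the sign factors: 1.
Second factor (6/403):
Factor out 2: 6 = 2·3. Since 403 ≡ 3 (mod 8), (2/403) = -1. Now have -(3/403).
Both 3 ≡ 3 and 403 ≡ 3 (mod 4), so reciprocity gives (3/403) = -(403/3). Reduce: 403 ≡ 1 (mod 3). Now have (1/3).
(1/3) = 1. Collecting the sign factors: 1.
Product: (1)·(1) = 1.

1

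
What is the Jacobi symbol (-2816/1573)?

(-2816/1573)
  = (330/1573)    [-2816 ≡ 330 mod 1573]
  = -(165/1573)    [1573 ≡ 5 mod 8 ⇒ (2/1573) = -1]
  = -(1573/165)    [QR: 165 ≡ 1 mod 4, sign kept]
  = -(88/165)    [1573 ≡ 88 mod 165]
  = (11/165)    [165 ≡ 5 mod 8 ⇒ (2/165)^3 = -1]
  = (165/11)    [QR: 165 ≡ 1 mod 4, sign kept]
  = (0/11)    [165 ≡ 0 mod 11]
  = 0    [numerator 0, gcd > 1]

0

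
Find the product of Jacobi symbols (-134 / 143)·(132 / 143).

0

By multiplicativity, (-134·132 / 143) = (-134 / 143)·(132 / 143).
First factor (-134 / 143):
(-134 / 143)
  = -(134 / 143)    [143 ≡ 3 mod 4 ⇒ (-1 / 143) = -1]
  = -(67 / 143)    [143 ≡ 7 mod 8 ⇒ (2 / 143) = +1]
  = (143 / 67)    [QR: both ≡ 3 mod 4, sign flips]
  = (9 / 67)    [143 ≡ 9 mod 67]
  = (67 / 9)    [QR: 9 ≡ 1 mod 4, sign kept]
  = (4 / 9)    [67 ≡ 4 mod 9]
  = (1 / 9)    [9 ≡ 1 mod 8 ⇒ (2 / 9)^2 = +1]
  = 1    [(1 / 9) = 1]
Second factor (132 / 143):
(132 / 143)
  = (33 / 143)    [143 ≡ 7 mod 8 ⇒ (2 / 143)^2 = +1]
  = (143 / 33)    [QR: 33 ≡ 1 mod 4, sign kept]
  = (11 / 33)    [143 ≡ 11 mod 33]
  = (33 / 11)    [QR: 33 ≡ 1 mod 4, sign kept]
  = (0 / 11)    [33 ≡ 0 mod 11]
  = 0    [numerator 0, gcd > 1]
Product: (1)·(0) = 0.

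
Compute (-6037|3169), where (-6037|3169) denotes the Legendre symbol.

Reduce the numerator: -6037 ≡ 301 (mod 3169), so (-6037|3169) = (301|3169).
301 ≡ 1 (mod 4), so quadratic reciprocity gives (301|3169) = (3169|301). Reduce: 3169 ≡ 159 (mod 301). Now have (159|301).
301 ≡ 1 (mod 4), so quadratic reciprocity gives (159|301) = (301|159). Reduce: 301 ≡ 142 (mod 159). Now have (142|159).
Factor out 2: 142 = 2·71. Since 159 ≡ 7 (mod 8), (2|159) = +1. Now have (71|159).
Both 71 ≡ 3 and 159 ≡ 3 (mod 4), so reciprocity gives (71|159) = -(159|71). Reduce: 159 ≡ 17 (mod 71). Now have -(17|71).
17 ≡ 1 (mod 4), so quadratic reciprocity gives (17|71) = (71|17). Reduce: 71 ≡ 3 (mod 17). Now have -(3|17).
17 ≡ 1 (mod 4), so quadratic reciprocity gives (3|17) = (17|3). Reduce: 17 ≡ 2 (mod 3). Now have -(2|3).
Factor out 2: 2 = 2. Since 3 ≡ 3 (mod 8), (2|3) = -1. Now have (1|3).
(1|3) = 1. Collecting the sign factors: 1.

1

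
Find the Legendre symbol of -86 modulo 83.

-1

Pull out -1: (-86|83) = (-1|83)·(86|83). Since 83 ≡ 3 (mod 4), (-1|83) = -1. Now have -(86|83).
Reduce the numerator: 86 ≡ 3 (mod 83), so (86|83) = (3|83).
Both 3 ≡ 3 and 83 ≡ 3 (mod 4), so reciprocity gives (3|83) = -(83|3). Reduce: 83 ≡ 2 (mod 3). Now have (2|3).
Factor out 2: 2 = 2. Since 3 ≡ 3 (mod 8), (2|3) = -1. Now have -(1|3).
(1|3) = 1. Collecting the sign factors: -1.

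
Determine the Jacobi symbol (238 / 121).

1

Reduce the numerator: 238 ≡ 117 (mod 121), so (238 / 121) = (117 / 121).
117 ≡ 1 (mod 4), so quadratic reciprocity gives (117 / 121) = (121 / 117). Reduce: 121 ≡ 4 (mod 117). Now have (4 / 117).
Factor out 2: 4 = 2^2. Since 117 ≡ 5 (mod 8), (2 / 117) = -1, and (2 / 117)^2 = +1. Now have (1 / 117).
(1 / 117) = 1. Collecting the sign factors: 1.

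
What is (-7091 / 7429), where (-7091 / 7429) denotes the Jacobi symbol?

-1

Pull out -1: (-7091 / 7429) = (-1 / 7429)·(7091 / 7429). Since 7429 ≡ 1 (mod 4), (-1 / 7429) = +1. Now have (7091 / 7429).
7429 ≡ 1 (mod 4), so quadratic reciprocity gives (7091 / 7429) = (7429 / 7091). Reduce: 7429 ≡ 338 (mod 7091). Now have (338 / 7091).
Factor out 2: 338 = 2·169. Since 7091 ≡ 3 (mod 8), (2 / 7091) = -1. Now have -(169 / 7091).
169 ≡ 1 (mod 4), so quadratic reciprocity gives (169 / 7091) = (7091 / 169). Reduce: 7091 ≡ 162 (mod 169). Now have -(162 / 169).
Factor out 2: 162 = 2·81. Since 169 ≡ 1 (mod 8), (2 / 169) = +1. Now have -(81 / 169).
81 ≡ 1 (mod 4), so quadratic reciprocity gives (81 / 169) = (169 / 81). Reduce: 169 ≡ 7 (mod 81). Now have -(7 / 81).
81 ≡ 1 (mod 4), so quadratic reciprocity gives (7 / 81) = (81 / 7). Reduce: 81 ≡ 4 (mod 7). Now have -(4 / 7).
Factor out 2: 4 = 2^2. Since 7 ≡ 7 (mod 8), (2 / 7) = +1, and (2 / 7)^2 = +1. Now have -(1 / 7).
(1 / 7) = 1. Collecting the sign factors: -1.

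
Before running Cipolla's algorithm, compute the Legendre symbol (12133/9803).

Reduce the numerator: 12133 ≡ 2330 (mod 9803), so (12133/9803) = (2330/9803).
Factor out 2: 2330 = 2·1165. Since 9803 ≡ 3 (mod 8), (2/9803) = -1. Now have -(1165/9803).
1165 ≡ 1 (mod 4), so quadratic reciprocity gives (1165/9803) = (9803/1165). Reduce: 9803 ≡ 483 (mod 1165). Now have -(483/1165).
1165 ≡ 1 (mod 4), so quadratic reciprocity gives (483/1165) = (1165/483). Reduce: 1165 ≡ 199 (mod 483). Now have -(199/483).
Both 199 ≡ 3 and 483 ≡ 3 (mod 4), so reciprocity gives (199/483) = -(483/199). Reduce: 483 ≡ 85 (mod 199). Now have (85/199).
85 ≡ 1 (mod 4), so quadratic reciprocity gives (85/199) = (199/85). Reduce: 199 ≡ 29 (mod 85). Now have (29/85).
29 ≡ 1 (mod 4), so quadratic reciprocity gives (29/85) = (85/29). Reduce: 85 ≡ 27 (mod 29). Now have (27/29).
29 ≡ 1 (mod 4), so quadratic reciprocity gives (27/29) = (29/27). Reduce: 29 ≡ 2 (mod 27). Now have (2/27).
Factor out 2: 2 = 2. Since 27 ≡ 3 (mod 8), (2/27) = -1. Now have -(1/27).
(1/27) = 1. Collecting the sign factors: -1.

-1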